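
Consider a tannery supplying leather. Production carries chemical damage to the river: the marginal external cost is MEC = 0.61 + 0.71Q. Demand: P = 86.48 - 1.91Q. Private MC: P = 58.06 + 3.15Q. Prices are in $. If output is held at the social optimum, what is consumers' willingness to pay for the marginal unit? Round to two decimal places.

P = $77.27

Social marginal cost = private MC + MEC = 58.67 + 3.86Q.
Set SMC = demand: 58.67 + 3.86Q = 86.48 - 1.91Q → Q* = 4.8198.
Consumer price on the demand curve at Q*: 86.48 − 1.91×4.8198 = 77.2742.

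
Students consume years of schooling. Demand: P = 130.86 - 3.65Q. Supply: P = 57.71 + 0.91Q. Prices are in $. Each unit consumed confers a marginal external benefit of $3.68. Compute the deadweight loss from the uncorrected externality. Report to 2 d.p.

Market equilibrium (private): 57.71 + 0.91Q = 130.86 - 3.65Q → Q_m = 16.0417.
Social marginal benefit = demand + MEB = 134.54 - 3.65Q.
Set SMB = MC: 134.54 - 3.65Q = 57.71 + 0.91Q → Q* = 16.8487.
Between Q* and Q_m the wedge SMB − MC runs linearly from 0 to MEB(Q_m), so the loss is a triangle.
DWL = ½ × 0.8070 × 3.6800 = 1.4849.

DWL = $1.48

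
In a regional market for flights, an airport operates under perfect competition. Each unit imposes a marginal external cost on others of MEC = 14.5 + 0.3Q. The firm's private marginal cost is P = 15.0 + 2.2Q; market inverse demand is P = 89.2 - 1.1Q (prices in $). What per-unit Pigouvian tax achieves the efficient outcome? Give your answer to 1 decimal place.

tax = $19.5 per unit

Social marginal cost = private MC + MEC = 29.5 + 2.5Q.
Set SMC = demand: 29.5 + 2.5Q = 89.2 - 1.1Q → Q* = 16.5833.
The Pigouvian tax equals MEC at Q*: 14.5 + 0.3×16.5833 = 19.4750.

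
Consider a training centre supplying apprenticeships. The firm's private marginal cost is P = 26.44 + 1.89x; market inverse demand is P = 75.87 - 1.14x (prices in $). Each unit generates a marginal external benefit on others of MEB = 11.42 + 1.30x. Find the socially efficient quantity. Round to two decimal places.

x* = 35.17

Social marginal cost = private MC − MEB = 15.02 + 0.59x.
Set SMC = demand: 15.02 + 0.59x = 75.87 - 1.14x → x* = 35.1734.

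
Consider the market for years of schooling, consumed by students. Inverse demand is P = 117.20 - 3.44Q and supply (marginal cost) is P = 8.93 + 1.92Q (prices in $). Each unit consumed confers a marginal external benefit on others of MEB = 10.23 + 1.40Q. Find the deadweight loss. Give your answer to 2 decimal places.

DWL = $187.24

Market equilibrium (private): 8.93 + 1.92Q = 117.20 - 3.44Q → Q_m = 20.1996.
Social marginal benefit = demand + MEB = 127.43 - 2.04Q.
Set SMB = MC: 127.43 - 2.04Q = 8.93 + 1.92Q → Q* = 29.9242.
Height of the DWL triangle at Q_m is SMB(Q_m) − MC(Q_m) = MEB(Q_m) = 38.5095.
DWL = ½ × 9.7246 × 38.5095 = 187.2447.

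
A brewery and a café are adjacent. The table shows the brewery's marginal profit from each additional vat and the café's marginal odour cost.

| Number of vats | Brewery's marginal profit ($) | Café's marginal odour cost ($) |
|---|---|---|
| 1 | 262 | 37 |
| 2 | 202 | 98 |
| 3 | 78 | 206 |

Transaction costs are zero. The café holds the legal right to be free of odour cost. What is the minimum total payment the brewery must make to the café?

Efficient level: marginal profit ≥ marginal odour cost through level 2, so k* = 2.
With the café holding the right, the brewery must at least compensate total damage at k*: 37 + 98 = 135.

$135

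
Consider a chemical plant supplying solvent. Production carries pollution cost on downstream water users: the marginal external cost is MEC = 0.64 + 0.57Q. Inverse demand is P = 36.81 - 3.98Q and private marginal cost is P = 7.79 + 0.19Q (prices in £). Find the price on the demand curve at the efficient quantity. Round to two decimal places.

P = £12.98

Social marginal cost = private MC + MEC = 8.43 + 0.76Q.
Set SMC = demand: 8.43 + 0.76Q = 36.81 - 3.98Q → Q* = 5.9873.
Consumer price on the demand curve at Q*: 36.81 − 3.98×5.9873 = 12.9805.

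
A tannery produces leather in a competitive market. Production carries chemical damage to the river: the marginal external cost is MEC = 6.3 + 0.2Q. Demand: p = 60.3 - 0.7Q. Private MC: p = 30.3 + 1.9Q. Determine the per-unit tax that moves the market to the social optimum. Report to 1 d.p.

Social marginal cost = private MC + MEC = 36.6 + 2.1Q.
Set SMC = demand: 36.6 + 2.1Q = 60.3 - 0.7Q → Q* = 8.4643.
The Pigouvian tax equals MEC at Q*: 6.3 + 0.2×8.4643 = 7.9929.

tax = 8.0 per unit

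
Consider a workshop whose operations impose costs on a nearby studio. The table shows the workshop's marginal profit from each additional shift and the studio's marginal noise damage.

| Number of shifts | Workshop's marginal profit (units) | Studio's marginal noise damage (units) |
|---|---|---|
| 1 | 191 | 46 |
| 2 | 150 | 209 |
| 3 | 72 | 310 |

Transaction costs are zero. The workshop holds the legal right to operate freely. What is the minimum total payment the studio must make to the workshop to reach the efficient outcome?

222

Left alone the workshop would choose level 3 (marginal profit stays positive).
Efficient level: k* = 1 (marginal profit ≥ marginal noise damage through 1).
The studio must at least cover the workshop's forgone profit from cutting 3→1: 150 + 72 = 222.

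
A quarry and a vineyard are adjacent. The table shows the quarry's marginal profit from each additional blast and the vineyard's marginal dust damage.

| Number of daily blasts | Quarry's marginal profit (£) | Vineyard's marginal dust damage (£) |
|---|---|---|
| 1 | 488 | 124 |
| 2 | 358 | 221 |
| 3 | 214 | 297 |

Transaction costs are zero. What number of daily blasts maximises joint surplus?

2

Bargaining reaches the level where marginal profit last exceeds marginal dust damage.
That holds through level 2 (358 ≥ 221) but not at 3 (214 < 297).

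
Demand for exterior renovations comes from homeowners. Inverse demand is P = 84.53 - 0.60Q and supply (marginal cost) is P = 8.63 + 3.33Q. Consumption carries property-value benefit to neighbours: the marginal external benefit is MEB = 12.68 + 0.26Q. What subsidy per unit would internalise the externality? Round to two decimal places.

subsidy = 18.96 per unit

Social marginal benefit = demand + MEB = 97.21 - 0.34Q.
Set SMB = MC: 97.21 - 0.34Q = 8.63 + 3.33Q → Q* = 24.1362.
The Pigouvian subsidy equals MEB at Q*: 12.68 + 0.26×24.1362 = 18.9554.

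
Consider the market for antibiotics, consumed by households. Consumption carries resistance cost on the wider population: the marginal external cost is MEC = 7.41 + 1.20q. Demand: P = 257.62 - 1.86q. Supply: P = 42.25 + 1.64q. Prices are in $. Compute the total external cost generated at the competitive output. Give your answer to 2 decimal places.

Market equilibrium (private): 42.25 + 1.64q = 257.62 - 1.86q → q_m = 61.5343.
Total external cost = ∫₀^{q_m} (7.41 + 1.20q) dq = 7.41×61.5343 + ½×1.20×61.5343² = 2727.8512.

$2727.85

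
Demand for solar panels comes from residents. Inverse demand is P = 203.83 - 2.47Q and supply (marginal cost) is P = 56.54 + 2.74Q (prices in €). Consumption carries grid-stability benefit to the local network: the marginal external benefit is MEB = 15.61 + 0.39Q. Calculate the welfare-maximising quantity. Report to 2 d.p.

Social marginal benefit = demand + MEB = 219.44 - 2.08Q.
Set SMB = MC: 219.44 - 2.08Q = 56.54 + 2.74Q → Q* = 33.7967.

Q* = 33.80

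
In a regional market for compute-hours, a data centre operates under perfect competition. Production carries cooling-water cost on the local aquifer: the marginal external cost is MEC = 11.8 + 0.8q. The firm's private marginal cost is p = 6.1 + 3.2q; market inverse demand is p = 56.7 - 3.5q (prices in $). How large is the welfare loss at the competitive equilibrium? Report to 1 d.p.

Market equilibrium (private): 6.1 + 3.2q = 56.7 - 3.5q → q_m = 7.5522.
Social marginal cost = private MC + MEC = 17.9 + 4.0q.
Set SMC = demand: 17.9 + 4.0q = 56.7 - 3.5q → q* = 5.1733.
Height of the DWL triangle at q_m is SMC(q_m) − demand(q_m) = MEC(q_m) = 17.8418.
DWL = ½ × 2.3789 × 17.8418 = 21.2219.

DWL = $21.2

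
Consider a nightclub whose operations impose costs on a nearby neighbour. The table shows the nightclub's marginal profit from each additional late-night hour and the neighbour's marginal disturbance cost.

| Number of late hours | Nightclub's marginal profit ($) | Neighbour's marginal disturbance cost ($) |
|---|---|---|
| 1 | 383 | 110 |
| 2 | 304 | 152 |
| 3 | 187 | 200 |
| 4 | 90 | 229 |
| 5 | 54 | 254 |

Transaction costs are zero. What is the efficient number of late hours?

Bargaining reaches the level where marginal profit last exceeds marginal disturbance cost.
That holds through level 2 (304 ≥ 152) but not at 3 (187 < 200).

2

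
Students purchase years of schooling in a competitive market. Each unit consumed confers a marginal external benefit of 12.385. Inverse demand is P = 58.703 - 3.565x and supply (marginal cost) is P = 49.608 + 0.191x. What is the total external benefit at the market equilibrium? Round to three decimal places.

Market equilibrium (private): 49.608 + 0.191x = 58.703 - 3.565x → x_m = 2.4215.
Total external benefit = MEB × x_m = 12.385 × 2.4215 = 29.9903.

29.990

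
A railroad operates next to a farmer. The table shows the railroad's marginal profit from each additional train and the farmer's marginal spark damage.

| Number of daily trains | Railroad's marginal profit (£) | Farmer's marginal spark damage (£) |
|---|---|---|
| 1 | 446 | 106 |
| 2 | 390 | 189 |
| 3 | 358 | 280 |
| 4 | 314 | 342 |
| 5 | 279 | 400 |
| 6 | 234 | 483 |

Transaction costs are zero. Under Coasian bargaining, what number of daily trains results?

3

Bargaining reaches the level where marginal profit last exceeds marginal spark damage.
That holds through level 3 (358 ≥ 280) but not at 4 (314 < 342).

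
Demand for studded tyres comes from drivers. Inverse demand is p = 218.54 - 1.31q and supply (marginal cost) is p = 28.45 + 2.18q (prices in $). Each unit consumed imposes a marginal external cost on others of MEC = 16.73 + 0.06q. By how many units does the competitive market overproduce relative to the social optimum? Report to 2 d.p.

5.63 units

Market equilibrium (private): 28.45 + 2.18q = 218.54 - 1.31q → q_m = 54.4670.
Social marginal benefit = demand − MEC = 201.81 - 1.37q.
Set SMB = MC: 201.81 - 1.37q = 28.45 + 2.18q → q* = 48.8338.
Gap = |54.4670 − 48.8338| = 5.6332.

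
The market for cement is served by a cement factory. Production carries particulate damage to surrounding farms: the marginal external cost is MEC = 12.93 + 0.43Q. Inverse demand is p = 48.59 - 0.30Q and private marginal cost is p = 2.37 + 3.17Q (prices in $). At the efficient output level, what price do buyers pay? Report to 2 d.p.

Social marginal cost = private MC + MEC = 15.30 + 3.60Q.
Set SMC = demand: 15.30 + 3.60Q = 48.59 - 0.30Q → Q* = 8.5359.
Consumer price on the demand curve at Q*: 48.59 − 0.30×8.5359 = 46.0292.

P = $46.03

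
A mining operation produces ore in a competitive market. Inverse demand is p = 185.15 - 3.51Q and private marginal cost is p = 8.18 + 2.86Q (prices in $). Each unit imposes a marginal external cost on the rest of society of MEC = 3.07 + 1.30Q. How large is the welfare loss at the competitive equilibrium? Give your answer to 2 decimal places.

DWL = $100.10

Market equilibrium (private): 8.18 + 2.86Q = 185.15 - 3.51Q → Q_m = 27.7818.
Social marginal cost = private MC + MEC = 11.25 + 4.16Q.
Set SMC = demand: 11.25 + 4.16Q = 185.15 - 3.51Q → Q* = 22.6728.
The welfare-loss triangle has base |Q_m − Q*| and height MEC(Q_m) (the vertical gap between SMC and demand is zero at Q* and MEC at Q_m).
DWL = ½ × 5.1090 × 39.1863 = 100.1014.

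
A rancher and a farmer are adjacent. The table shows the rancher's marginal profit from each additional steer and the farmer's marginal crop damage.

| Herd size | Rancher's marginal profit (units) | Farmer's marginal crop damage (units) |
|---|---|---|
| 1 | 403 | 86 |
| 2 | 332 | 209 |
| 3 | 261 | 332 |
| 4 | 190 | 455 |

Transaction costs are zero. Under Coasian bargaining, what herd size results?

2

Bargaining reaches the level where marginal profit last exceeds marginal crop damage.
That holds through level 2 (332 ≥ 209) but not at 3 (261 < 332).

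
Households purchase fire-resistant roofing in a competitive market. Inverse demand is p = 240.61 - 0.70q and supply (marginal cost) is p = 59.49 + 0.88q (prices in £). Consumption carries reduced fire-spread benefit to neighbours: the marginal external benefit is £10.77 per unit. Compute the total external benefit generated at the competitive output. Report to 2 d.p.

£1234.60

Market equilibrium (private): 59.49 + 0.88q = 240.61 - 0.70q → q_m = 114.6329.
Total external benefit = MEB × q_m = 10.77 × 114.6329 = 1234.5963.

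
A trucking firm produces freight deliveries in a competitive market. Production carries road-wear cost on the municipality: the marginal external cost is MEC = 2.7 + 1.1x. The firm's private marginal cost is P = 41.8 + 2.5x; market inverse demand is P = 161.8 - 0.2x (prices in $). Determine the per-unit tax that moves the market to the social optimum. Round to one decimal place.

tax = $36.7 per unit

Social marginal cost = private MC + MEC = 44.5 + 3.6x.
Set SMC = demand: 44.5 + 3.6x = 161.8 - 0.2x → x* = 30.8684.
The Pigouvian tax equals MEC at x*: 2.7 + 1.1×30.8684 = 36.6552.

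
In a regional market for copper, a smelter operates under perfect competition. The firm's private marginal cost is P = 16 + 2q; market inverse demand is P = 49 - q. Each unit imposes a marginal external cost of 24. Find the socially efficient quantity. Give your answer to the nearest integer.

Social marginal cost = private MC + MEC = 40 + 2q.
Set SMC = demand: 40 + 2q = 49 - q → q* = 3.0000.

q* = 3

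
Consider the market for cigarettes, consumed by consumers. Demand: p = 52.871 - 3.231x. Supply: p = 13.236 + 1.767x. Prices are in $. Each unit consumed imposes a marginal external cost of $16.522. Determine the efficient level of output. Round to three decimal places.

x* = 4.624

Social marginal benefit = demand − MEC = 36.349 - 3.231x.
Set SMB = MC: 36.349 - 3.231x = 13.236 + 1.767x → x* = 4.6244.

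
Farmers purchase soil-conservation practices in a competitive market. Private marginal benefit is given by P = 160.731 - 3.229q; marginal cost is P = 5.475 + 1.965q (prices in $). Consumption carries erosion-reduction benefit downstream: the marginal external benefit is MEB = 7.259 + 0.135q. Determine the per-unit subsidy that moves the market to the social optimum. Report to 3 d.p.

Social marginal benefit = demand + MEB = 167.990 - 3.094q.
Set SMB = MC: 167.990 - 3.094q = 5.475 + 1.965q → q* = 32.1239.
The Pigouvian subsidy equals MEB at q*: 7.259 + 0.135×32.1239 = 11.5957.

subsidy = $11.596 per unit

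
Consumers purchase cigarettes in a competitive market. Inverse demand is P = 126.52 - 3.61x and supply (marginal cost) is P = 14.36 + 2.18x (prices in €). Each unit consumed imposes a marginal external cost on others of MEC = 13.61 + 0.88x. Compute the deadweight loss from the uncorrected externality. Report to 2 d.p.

DWL = €70.45

Market equilibrium (private): 14.36 + 2.18x = 126.52 - 3.61x → x_m = 19.3713.
Social marginal benefit = demand − MEC = 112.91 - 4.49x.
Set SMB = MC: 112.91 - 4.49x = 14.36 + 2.18x → x* = 14.7751.
The loss is the area between SMB and MC from x* to x_m; with linear curves that's a triangle of height MEC(x_m).
DWL = ½ × 4.5962 × 30.6568 = 70.4524.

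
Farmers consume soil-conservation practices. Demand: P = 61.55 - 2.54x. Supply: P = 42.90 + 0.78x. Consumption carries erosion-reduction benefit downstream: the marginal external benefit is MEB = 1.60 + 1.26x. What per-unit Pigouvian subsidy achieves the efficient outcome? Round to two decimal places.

Social marginal benefit = demand + MEB = 63.15 - 1.28x.
Set SMB = MC: 63.15 - 1.28x = 42.90 + 0.78x → x* = 9.8301.
The Pigouvian subsidy equals MEB at x*: 1.60 + 1.26×9.8301 = 13.9859.

subsidy = 13.99 per unit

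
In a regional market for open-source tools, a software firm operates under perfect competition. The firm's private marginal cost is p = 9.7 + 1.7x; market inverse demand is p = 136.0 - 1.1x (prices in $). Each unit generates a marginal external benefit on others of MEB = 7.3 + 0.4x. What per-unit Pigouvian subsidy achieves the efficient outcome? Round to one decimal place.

Social marginal cost = private MC − MEB = 2.4 + 1.3x.
Set SMC = demand: 2.4 + 1.3x = 136.0 - 1.1x → x* = 55.6667.
The Pigouvian subsidy equals MEB at x*: 7.3 + 0.4×55.6667 = 29.5667.

subsidy = $29.6 per unit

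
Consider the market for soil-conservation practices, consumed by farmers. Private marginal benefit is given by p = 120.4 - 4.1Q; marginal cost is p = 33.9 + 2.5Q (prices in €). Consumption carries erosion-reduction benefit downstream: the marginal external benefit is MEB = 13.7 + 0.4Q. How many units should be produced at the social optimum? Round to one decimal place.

Social marginal benefit = demand + MEB = 134.1 - 3.7Q.
Set SMB = MC: 134.1 - 3.7Q = 33.9 + 2.5Q → Q* = 16.1613.

Q* = 16.2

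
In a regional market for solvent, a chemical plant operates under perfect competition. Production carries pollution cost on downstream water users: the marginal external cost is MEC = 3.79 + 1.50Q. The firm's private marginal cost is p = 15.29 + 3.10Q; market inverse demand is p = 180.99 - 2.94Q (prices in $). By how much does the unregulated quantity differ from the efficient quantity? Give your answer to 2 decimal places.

5.96 units

Market equilibrium (private): 15.29 + 3.10Q = 180.99 - 2.94Q → Q_m = 27.4338.
Social marginal cost = private MC + MEC = 19.08 + 4.60Q.
Set SMC = demand: 19.08 + 4.60Q = 180.99 - 2.94Q → Q* = 21.4735.
Gap = |27.4338 − 21.4735| = 5.9603.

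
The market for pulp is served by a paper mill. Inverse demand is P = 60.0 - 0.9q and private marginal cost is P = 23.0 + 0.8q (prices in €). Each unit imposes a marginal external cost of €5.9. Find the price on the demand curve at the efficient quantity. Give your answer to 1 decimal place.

P = €43.5

Social marginal cost = private MC + MEC = 28.9 + 0.8q.
Set SMC = demand: 28.9 + 0.8q = 60.0 - 0.9q → q* = 18.2941.
Consumer price on the demand curve at q*: 60.0 − 0.9×18.2941 = 43.5353.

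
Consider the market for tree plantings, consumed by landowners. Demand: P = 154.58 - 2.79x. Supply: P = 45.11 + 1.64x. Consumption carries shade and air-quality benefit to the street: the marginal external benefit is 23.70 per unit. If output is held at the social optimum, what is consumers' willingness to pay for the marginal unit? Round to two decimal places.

P = 70.71

Social marginal benefit = demand + MEB = 178.28 - 2.79x.
Set SMB = MC: 178.28 - 2.79x = 45.11 + 1.64x → x* = 30.0609.
Consumer price on the demand curve at x*: 154.58 − 2.79×30.0609 = 70.7101.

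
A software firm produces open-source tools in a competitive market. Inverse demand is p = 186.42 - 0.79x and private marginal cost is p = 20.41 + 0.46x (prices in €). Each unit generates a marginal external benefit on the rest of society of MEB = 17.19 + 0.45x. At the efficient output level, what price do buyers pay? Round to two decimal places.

Social marginal cost = private MC − MEB = 3.22 + 0.01x.
Set SMC = demand: 3.22 + 0.01x = 186.42 - 0.79x → x* = 229.0000.
Consumer price on the demand curve at x*: 186.42 − 0.79×229.0000 = 5.5100.

P = €5.51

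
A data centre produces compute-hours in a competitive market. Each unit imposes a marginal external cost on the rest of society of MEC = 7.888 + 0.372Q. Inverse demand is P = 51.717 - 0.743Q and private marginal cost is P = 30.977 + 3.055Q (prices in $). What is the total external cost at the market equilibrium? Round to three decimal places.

$48.621

Market equilibrium (private): 30.977 + 3.055Q = 51.717 - 0.743Q → Q_m = 5.4608.
Total external cost = ∫₀^{Q_m} (7.888 + 0.372Q) dQ = 7.888×5.4608 + ½×0.372×5.4608² = 48.6214.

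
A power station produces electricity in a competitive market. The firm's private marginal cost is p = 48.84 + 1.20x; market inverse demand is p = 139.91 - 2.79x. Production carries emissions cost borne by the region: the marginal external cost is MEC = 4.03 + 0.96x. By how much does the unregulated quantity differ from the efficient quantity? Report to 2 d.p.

5.24 units

Market equilibrium (private): 48.84 + 1.20x = 139.91 - 2.79x → x_m = 22.8246.
Social marginal cost = private MC + MEC = 52.87 + 2.16x.
Set SMC = demand: 52.87 + 2.16x = 139.91 - 2.79x → x* = 17.5838.
Gap = |22.8246 − 17.5838| = 5.2408.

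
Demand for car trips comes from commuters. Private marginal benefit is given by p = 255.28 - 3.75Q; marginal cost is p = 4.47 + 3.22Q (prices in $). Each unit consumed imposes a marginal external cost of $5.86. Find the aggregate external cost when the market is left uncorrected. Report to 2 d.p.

$210.87

Market equilibrium (private): 4.47 + 3.22Q = 255.28 - 3.75Q → Q_m = 35.9842.
Total external cost = MEC × Q_m = 5.86 × 35.9842 = 210.8674.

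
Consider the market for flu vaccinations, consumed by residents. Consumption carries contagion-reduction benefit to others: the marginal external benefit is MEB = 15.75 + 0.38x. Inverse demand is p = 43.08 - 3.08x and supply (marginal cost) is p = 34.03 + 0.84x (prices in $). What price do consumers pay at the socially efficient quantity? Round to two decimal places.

P = $21.50

Social marginal benefit = demand + MEB = 58.83 - 2.70x.
Set SMB = MC: 58.83 - 2.70x = 34.03 + 0.84x → x* = 7.0056.
Consumer price on the demand curve at x*: 43.08 − 3.08×7.0056 = 21.5028.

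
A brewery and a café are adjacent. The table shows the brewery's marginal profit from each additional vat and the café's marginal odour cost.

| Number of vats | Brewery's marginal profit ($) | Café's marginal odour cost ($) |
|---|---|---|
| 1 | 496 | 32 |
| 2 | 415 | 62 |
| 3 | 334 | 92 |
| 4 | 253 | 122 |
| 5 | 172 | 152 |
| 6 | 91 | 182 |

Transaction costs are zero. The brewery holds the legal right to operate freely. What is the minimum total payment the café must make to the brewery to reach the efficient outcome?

$91

Left alone the brewery would choose level 6 (marginal profit stays positive).
Efficient level: k* = 5 (marginal profit ≥ marginal odour cost through 5).
The café must at least cover the brewery's forgone profit from cutting 6→5: 91 = 91.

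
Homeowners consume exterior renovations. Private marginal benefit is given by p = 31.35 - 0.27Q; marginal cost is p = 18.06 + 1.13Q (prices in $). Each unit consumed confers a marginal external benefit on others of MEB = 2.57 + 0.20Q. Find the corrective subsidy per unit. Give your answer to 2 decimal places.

Social marginal benefit = demand + MEB = 33.92 - 0.07Q.
Set SMB = MC: 33.92 - 0.07Q = 18.06 + 1.13Q → Q* = 13.2167.
The Pigouvian subsidy equals MEB at Q*: 2.57 + 0.20×13.2167 = 5.2133.

subsidy = $5.21 per unit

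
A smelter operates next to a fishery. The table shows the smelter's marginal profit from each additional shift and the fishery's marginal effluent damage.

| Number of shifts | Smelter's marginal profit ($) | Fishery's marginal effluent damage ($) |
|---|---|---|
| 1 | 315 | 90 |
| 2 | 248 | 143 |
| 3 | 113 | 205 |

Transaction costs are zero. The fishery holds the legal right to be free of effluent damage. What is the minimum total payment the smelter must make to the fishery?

$233

Efficient level: marginal profit ≥ marginal effluent damage through level 2, so k* = 2.
With the fishery holding the right, the smelter must at least compensate total damage at k*: 90 + 143 = 233.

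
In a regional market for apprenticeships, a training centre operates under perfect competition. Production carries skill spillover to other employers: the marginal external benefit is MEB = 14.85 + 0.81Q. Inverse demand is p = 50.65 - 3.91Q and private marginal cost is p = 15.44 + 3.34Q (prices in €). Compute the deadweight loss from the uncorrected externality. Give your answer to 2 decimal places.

DWL = €27.39

Market equilibrium (private): 15.44 + 3.34Q = 50.65 - 3.91Q → Q_m = 4.8566.
Social marginal cost = private MC − MEB = 0.59 + 2.53Q.
Set SMC = demand: 0.59 + 2.53Q = 50.65 - 3.91Q → Q* = 7.7733.
The welfare-loss triangle has base |Q_m − Q*| and height MEB(Q_m) (the vertical gap between SMC and demand is zero at Q* and MEB at Q_m).
DWL = ½ × 2.9167 × 18.7838 = 27.3934.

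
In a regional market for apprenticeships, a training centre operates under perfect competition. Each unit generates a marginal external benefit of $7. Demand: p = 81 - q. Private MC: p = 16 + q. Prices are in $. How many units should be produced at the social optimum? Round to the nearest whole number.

Social marginal cost = private MC − MEB = 9 + q.
Set SMC = demand: 9 + q = 81 - q → q* = 36.0000.

q* = 36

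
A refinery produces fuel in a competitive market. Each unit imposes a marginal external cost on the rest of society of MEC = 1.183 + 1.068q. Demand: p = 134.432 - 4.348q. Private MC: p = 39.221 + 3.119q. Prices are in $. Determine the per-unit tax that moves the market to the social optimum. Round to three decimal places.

Social marginal cost = private MC + MEC = 40.404 + 4.187q.
Set SMC = demand: 40.404 + 4.187q = 134.432 - 4.348q → q* = 11.0168.
The Pigouvian tax equals MEC at q*: 1.183 + 1.068×11.0168 = 12.9489.

tax = $12.949 per unit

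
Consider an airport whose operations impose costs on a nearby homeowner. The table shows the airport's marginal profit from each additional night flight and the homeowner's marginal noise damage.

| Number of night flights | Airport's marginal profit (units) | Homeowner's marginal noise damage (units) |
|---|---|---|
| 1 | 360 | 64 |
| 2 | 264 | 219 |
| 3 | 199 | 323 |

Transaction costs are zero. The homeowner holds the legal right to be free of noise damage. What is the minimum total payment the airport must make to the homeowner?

Efficient level: marginal profit ≥ marginal noise damage through level 2, so k* = 2.
With the homeowner holding the right, the airport must at least compensate total damage at k*: 64 + 219 = 283.

283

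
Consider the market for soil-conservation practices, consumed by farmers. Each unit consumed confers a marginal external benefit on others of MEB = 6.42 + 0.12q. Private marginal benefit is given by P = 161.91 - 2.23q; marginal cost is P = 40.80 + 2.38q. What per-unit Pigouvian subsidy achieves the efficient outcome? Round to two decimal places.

Social marginal benefit = demand + MEB = 168.33 - 2.11q.
Set SMB = MC: 168.33 - 2.11q = 40.80 + 2.38q → q* = 28.4031.
The Pigouvian subsidy equals MEB at q*: 6.42 + 0.12×28.4031 = 9.8284.

subsidy = 9.83 per unit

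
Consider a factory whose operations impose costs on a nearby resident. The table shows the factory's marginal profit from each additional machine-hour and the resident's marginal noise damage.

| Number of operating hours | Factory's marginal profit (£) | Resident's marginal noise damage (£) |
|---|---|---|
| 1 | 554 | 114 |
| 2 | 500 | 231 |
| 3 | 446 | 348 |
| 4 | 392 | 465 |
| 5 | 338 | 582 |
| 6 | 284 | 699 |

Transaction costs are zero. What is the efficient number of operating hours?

Bargaining reaches the level where marginal profit last exceeds marginal noise damage.
That holds through level 3 (446 ≥ 348) but not at 4 (392 < 465).

3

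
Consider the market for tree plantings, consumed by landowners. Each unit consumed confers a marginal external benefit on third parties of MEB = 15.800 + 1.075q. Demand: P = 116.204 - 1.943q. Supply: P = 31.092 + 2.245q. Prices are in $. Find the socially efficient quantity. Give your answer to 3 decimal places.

Social marginal benefit = demand + MEB = 132.004 - 0.868q.
Set SMB = MC: 132.004 - 0.868q = 31.092 + 2.245q → q* = 32.4163.

q* = 32.416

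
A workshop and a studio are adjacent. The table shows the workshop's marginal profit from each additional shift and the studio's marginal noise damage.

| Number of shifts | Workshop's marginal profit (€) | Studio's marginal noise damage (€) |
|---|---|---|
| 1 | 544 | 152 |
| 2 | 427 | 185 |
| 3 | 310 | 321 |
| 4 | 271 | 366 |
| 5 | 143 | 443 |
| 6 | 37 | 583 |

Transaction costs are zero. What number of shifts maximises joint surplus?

Bargaining reaches the level where marginal profit last exceeds marginal noise damage.
That holds through level 2 (427 ≥ 185) but not at 3 (310 < 321).

2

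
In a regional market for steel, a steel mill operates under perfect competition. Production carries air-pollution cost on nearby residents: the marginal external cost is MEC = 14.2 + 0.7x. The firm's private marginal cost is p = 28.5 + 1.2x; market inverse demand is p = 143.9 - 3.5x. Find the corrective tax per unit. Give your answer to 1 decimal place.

Social marginal cost = private MC + MEC = 42.7 + 1.9x.
Set SMC = demand: 42.7 + 1.9x = 143.9 - 3.5x → x* = 18.7407.
The Pigouvian tax equals MEC at x*: 14.2 + 0.7×18.7407 = 27.3185.

tax = 27.3 per unit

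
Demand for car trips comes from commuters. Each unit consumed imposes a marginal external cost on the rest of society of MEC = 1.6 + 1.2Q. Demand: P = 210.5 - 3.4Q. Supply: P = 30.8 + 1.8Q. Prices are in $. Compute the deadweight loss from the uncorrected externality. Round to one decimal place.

Market equilibrium (private): 30.8 + 1.8Q = 210.5 - 3.4Q → Q_m = 34.5577.
Social marginal benefit = demand − MEC = 208.9 - 4.6Q.
Set SMB = MC: 208.9 - 4.6Q = 30.8 + 1.8Q → Q* = 27.8281.
Between Q* and Q_m the wedge MC − SMB runs linearly from 0 to MEC(Q_m), so the loss is a triangle.
DWL = ½ × 6.7296 × 43.0692 = 144.9192.

DWL = $144.9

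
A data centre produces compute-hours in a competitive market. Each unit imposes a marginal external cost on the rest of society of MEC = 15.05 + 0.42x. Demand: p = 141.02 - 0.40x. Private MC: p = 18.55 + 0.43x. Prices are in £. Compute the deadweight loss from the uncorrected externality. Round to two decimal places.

DWL = £2373.00

Market equilibrium (private): 18.55 + 0.43x = 141.02 - 0.40x → x_m = 147.5542.
Social marginal cost = private MC + MEC = 33.60 + 0.85x.
Set SMC = demand: 33.60 + 0.85x = 141.02 - 0.40x → x* = 85.9360.
The welfare-loss triangle has base |x_m − x*| and height MEC(x_m) (the vertical gap between SMC and demand is zero at x* and MEC at x_m).
DWL = ½ × 61.6182 × 77.0228 = 2373.0031.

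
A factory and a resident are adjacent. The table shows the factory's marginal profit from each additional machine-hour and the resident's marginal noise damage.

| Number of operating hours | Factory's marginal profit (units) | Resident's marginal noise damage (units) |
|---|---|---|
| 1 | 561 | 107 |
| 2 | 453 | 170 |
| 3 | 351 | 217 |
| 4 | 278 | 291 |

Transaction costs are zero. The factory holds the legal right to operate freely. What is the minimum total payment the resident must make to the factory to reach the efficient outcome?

278

Left alone the factory would choose level 4 (marginal profit stays positive).
Efficient level: k* = 3 (marginal profit ≥ marginal noise damage through 3).
The resident must at least cover the factory's forgone profit from cutting 4→3: 278 = 278.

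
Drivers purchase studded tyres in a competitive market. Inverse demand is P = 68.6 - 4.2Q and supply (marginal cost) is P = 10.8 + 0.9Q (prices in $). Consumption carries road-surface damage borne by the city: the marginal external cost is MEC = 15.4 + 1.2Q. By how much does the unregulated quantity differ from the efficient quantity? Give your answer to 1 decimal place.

4.6 units

Market equilibrium (private): 10.8 + 0.9Q = 68.6 - 4.2Q → Q_m = 11.3333.
Social marginal benefit = demand − MEC = 53.2 - 5.4Q.
Set SMB = MC: 53.2 - 5.4Q = 10.8 + 0.9Q → Q* = 6.7302.
Gap = |11.3333 − 6.7302| = 4.6031.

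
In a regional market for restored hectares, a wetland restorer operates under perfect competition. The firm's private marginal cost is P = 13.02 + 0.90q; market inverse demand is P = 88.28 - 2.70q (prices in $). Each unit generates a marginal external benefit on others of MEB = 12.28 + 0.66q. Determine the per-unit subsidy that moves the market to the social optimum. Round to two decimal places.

Social marginal cost = private MC − MEB = 0.74 + 0.24q.
Set SMC = demand: 0.74 + 0.24q = 88.28 - 2.70q → q* = 29.7755.
The Pigouvian subsidy equals MEB at q*: 12.28 + 0.66×29.7755 = 31.9318.

subsidy = $31.93 per unit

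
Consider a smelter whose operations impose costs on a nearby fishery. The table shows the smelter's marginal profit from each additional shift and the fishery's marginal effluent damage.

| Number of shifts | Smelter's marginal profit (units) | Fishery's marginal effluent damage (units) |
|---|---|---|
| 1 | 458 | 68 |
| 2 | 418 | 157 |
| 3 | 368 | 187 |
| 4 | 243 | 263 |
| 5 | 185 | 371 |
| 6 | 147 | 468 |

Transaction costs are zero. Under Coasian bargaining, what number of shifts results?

Bargaining reaches the level where marginal profit last exceeds marginal effluent damage.
That holds through level 3 (368 ≥ 187) but not at 4 (243 < 263).

3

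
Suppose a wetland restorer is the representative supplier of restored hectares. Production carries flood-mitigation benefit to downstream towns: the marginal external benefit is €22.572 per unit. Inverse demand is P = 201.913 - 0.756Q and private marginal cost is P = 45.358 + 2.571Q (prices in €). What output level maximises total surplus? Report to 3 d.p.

Social marginal cost = private MC − MEB = 22.786 + 2.571Q.
Set SMC = demand: 22.786 + 2.571Q = 201.913 - 0.756Q → Q* = 53.8404.

Q* = 53.840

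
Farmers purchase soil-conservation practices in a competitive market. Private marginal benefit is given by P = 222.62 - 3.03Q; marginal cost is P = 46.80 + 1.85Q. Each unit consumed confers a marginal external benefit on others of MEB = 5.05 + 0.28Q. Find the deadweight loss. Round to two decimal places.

DWL = 24.91

Market equilibrium (private): 46.80 + 1.85Q = 222.62 - 3.03Q → Q_m = 36.0287.
Social marginal benefit = demand + MEB = 227.67 - 2.75Q.
Set SMB = MC: 227.67 - 2.75Q = 46.80 + 1.85Q → Q* = 39.3196.
Between Q* and Q_m the wedge SMB − MC runs linearly from 0 to MEB(Q_m), so the loss is a triangle.
DWL = ½ × 3.2909 × 15.1380 = 24.9088.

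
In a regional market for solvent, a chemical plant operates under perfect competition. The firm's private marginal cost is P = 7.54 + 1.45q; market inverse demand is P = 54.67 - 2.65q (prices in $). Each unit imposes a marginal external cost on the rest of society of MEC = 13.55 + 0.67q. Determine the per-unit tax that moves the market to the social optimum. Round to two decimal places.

Social marginal cost = private MC + MEC = 21.09 + 2.12q.
Set SMC = demand: 21.09 + 2.12q = 54.67 - 2.65q → q* = 7.0398.
The Pigouvian tax equals MEC at q*: 13.55 + 0.67×7.0398 = 18.2667.

tax = $18.27 per unit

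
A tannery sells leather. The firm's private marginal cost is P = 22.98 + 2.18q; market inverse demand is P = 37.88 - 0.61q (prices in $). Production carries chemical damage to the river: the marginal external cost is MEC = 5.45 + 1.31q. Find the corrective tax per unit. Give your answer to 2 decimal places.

Social marginal cost = private MC + MEC = 28.43 + 3.49q.
Set SMC = demand: 28.43 + 3.49q = 37.88 - 0.61q → q* = 2.3049.
The Pigouvian tax equals MEC at q*: 5.45 + 1.31×2.3049 = 8.4694.

tax = $8.47 per unit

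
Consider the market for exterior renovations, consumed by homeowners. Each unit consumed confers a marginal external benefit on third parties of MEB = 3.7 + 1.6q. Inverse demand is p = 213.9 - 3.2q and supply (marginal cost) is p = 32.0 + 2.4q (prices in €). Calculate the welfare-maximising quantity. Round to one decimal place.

q* = 46.4

Social marginal benefit = demand + MEB = 217.6 - 1.6q.
Set SMB = MC: 217.6 - 1.6q = 32.0 + 2.4q → q* = 46.4000.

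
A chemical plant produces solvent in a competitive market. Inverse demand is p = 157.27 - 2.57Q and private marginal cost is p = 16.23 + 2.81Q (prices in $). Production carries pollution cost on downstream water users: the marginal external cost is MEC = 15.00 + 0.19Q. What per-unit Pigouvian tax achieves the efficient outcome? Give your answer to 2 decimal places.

tax = $19.30 per unit

Social marginal cost = private MC + MEC = 31.23 + 3.00Q.
Set SMC = demand: 31.23 + 3.00Q = 157.27 - 2.57Q → Q* = 22.6284.
The Pigouvian tax equals MEC at Q*: 15.00 + 0.19×22.6284 = 19.2994.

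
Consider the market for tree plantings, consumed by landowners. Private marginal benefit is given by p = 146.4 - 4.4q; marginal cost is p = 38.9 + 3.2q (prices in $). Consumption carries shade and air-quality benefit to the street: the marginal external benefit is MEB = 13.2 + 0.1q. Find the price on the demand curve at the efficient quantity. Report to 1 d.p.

Social marginal benefit = demand + MEB = 159.6 - 4.3q.
Set SMB = MC: 159.6 - 4.3q = 38.9 + 3.2q → q* = 16.0933.
Consumer price on the demand curve at q*: 146.4 − 4.4×16.0933 = 75.5895.

P = $75.6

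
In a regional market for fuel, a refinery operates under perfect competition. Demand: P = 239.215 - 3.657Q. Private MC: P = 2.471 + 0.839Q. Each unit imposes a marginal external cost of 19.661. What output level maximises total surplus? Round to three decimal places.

Social marginal cost = private MC + MEC = 22.132 + 0.839Q.
Set SMC = demand: 22.132 + 0.839Q = 239.215 - 3.657Q → Q* = 48.2836.

Q* = 48.284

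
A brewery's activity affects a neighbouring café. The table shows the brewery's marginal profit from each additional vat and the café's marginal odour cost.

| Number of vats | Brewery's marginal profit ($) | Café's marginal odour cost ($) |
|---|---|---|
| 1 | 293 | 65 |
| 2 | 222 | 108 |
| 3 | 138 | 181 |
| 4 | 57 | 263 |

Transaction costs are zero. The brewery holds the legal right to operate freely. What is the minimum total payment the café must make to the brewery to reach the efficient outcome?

$195

Left alone the brewery would choose level 4 (marginal profit stays positive).
Efficient level: k* = 2 (marginal profit ≥ marginal odour cost through 2).
The café must at least cover the brewery's forgone profit from cutting 4→2: 138 + 57 = 195.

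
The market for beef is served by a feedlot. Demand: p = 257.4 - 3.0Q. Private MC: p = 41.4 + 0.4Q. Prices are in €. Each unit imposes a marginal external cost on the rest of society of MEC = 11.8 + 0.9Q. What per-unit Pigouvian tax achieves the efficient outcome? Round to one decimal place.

tax = €54.5 per unit

Social marginal cost = private MC + MEC = 53.2 + 1.3Q.
Set SMC = demand: 53.2 + 1.3Q = 257.4 - 3.0Q → Q* = 47.4884.
The Pigouvian tax equals MEC at Q*: 11.8 + 0.9×47.4884 = 54.5396.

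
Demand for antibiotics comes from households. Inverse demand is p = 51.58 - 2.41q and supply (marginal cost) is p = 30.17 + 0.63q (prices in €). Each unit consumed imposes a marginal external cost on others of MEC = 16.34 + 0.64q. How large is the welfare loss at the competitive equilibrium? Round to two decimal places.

DWL = €59.05

Market equilibrium (private): 30.17 + 0.63q = 51.58 - 2.41q → q_m = 7.0428.
Social marginal benefit = demand − MEC = 35.24 - 3.05q.
Set SMB = MC: 35.24 - 3.05q = 30.17 + 0.63q → q* = 1.3777.
Height of the DWL triangle at q_m is MC(q_m) − SMB(q_m) = MEC(q_m) = 20.8474.
DWL = ½ × 5.6651 × 20.8474 = 59.0513.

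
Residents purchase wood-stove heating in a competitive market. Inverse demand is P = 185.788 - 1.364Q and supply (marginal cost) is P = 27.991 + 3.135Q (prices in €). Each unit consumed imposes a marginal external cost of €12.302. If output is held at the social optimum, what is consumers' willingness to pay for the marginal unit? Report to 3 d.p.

P = €141.677

Social marginal benefit = demand − MEC = 173.486 - 1.364Q.
Set SMB = MC: 173.486 - 1.364Q = 27.991 + 3.135Q → Q* = 32.3394.
Consumer price on the demand curve at Q*: 185.788 − 1.364×32.3394 = 141.6771.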